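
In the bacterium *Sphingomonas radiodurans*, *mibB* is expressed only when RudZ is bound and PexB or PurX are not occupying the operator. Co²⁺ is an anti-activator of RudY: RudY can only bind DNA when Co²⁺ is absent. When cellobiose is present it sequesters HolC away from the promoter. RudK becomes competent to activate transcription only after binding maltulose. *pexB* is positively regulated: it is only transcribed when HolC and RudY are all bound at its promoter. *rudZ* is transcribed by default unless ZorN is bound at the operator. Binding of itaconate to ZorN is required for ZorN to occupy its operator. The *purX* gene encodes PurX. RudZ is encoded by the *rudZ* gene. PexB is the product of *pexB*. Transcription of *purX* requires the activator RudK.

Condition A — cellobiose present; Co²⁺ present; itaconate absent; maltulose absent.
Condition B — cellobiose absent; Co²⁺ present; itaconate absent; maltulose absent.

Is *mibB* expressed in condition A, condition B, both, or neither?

both

Condition A:
Cellobiose is present, so HolC is inactive.
Co²⁺ is present, so RudY is inactive.
Required activator HolC is absent, so *pexB* is not transcribed.
So PexB is not produced.
Itaconate is absent, so ZorN is inactive.
With no repressor bound, *rudZ* is transcribed.
So RudZ is produced and active.
Maltulose is absent, so RudK is inactive.
Required activator RudK is absent, so *purX* is not transcribed.
So PurX is not produced.
No repressor is bound and RudZ is active, so *mibB* is transcribed.
→ *mibB* is ON in A.
Condition B:
Cellobiose is absent, so HolC is active.
Co²⁺ is present, so RudY is inactive.
Required activator RudY is absent, so *pexB* is not transcribed.
So PexB is not produced.
Itaconate is absent, so ZorN is inactive.
With no repressor bound, *rudZ* is transcribed.
So RudZ is produced and active.
Maltulose is absent, so RudK is inactive.
Required activator RudK is absent, so *purX* is not transcribed.
So PurX is not produced.
No repressor is bound and RudZ is active, so *mibB* is transcribed.
→ *mibB* is ON in B.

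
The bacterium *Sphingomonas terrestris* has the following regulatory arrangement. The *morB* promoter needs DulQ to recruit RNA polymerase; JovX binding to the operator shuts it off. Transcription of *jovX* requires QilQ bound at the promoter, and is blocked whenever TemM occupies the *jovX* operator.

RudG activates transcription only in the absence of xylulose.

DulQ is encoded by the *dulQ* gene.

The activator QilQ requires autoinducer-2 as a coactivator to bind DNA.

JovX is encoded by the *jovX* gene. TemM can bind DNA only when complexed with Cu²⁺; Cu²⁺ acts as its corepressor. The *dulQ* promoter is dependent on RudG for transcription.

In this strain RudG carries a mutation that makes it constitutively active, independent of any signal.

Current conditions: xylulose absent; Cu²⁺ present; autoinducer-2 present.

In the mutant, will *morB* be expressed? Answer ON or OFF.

ON

Cu²⁺ is present, so TemM is active.
Autoinducer-2 is present, so QilQ is active.
With repressor TemM bound, *jovX* is not transcribed.
So JovX is not produced.
RudG is constitutively active in this strain.
No repressor is bound and RudG is active, so *dulQ* is transcribed.
So DulQ is produced and active.
No repressor is bound and DulQ is active, so *morB* is transcribed.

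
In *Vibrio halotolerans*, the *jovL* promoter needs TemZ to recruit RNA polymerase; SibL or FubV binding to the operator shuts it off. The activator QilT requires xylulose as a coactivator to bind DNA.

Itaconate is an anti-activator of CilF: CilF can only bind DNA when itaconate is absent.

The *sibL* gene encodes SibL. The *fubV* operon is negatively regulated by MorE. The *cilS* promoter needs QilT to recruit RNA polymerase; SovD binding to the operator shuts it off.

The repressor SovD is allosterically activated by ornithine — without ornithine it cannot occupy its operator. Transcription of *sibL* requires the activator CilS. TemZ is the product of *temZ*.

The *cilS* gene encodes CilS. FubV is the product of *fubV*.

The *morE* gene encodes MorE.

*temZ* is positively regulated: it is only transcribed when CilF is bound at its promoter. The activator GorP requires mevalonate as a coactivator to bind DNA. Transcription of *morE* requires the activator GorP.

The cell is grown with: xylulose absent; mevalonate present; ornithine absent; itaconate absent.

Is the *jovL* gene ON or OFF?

ON

Xylulose is absent, so QilT is inactive.
Ornithine is absent, so SovD is inactive.
Required activator QilT is absent, so *cilS* is not transcribed.
So CilS is not produced.
Required activator CilS is absent, so *sibL* is not transcribed.
So SibL is not produced.
Itaconate is absent, so CilF is active.
No repressor is bound and CilF is active, so *temZ* is transcribed.
So TemZ is produced and active.
Mevalonate is present, so GorP is active.
No repressor is bound and GorP is active, so *morE* is transcribed.
So MorE is produced and active.
With repressor MorE bound, *fubV* is not transcribed.
So FubV is not produced.
No repressor is bound and TemZ is active, so *jovL* is transcribed.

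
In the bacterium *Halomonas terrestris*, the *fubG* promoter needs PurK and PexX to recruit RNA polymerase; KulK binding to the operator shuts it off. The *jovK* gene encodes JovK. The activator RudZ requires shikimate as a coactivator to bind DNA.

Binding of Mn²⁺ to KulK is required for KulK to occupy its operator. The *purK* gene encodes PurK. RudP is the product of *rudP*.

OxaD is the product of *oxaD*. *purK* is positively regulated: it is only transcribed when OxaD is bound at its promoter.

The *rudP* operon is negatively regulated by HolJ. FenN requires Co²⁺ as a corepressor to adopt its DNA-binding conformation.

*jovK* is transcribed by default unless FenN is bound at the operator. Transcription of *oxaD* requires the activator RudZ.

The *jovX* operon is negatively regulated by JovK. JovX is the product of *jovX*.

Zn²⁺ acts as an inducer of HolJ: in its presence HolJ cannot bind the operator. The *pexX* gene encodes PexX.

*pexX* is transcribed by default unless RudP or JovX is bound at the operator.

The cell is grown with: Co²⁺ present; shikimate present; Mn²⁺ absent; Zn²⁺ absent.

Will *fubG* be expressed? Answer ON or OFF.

OFF

Shikimate is present, so RudZ is active.
No repressor is bound and RudZ is active, so *oxaD* is transcribed.
So OxaD is produced and active.
No repressor is bound and OxaD is active, so *purK* is transcribed.
So PurK is produced and active.
Zn²⁺ is absent, so HolJ is active.
With repressor HolJ bound, *rudP* is not transcribed.
So RudP is not produced.
Co²⁺ is present, so FenN is active.
With repressor FenN bound, *jovK* is not transcribed.
So JovK is not produced.
With no repressor bound, *jovX* is transcribed.
So JovX is produced and active.
With repressor JovX bound, *pexX* is not transcribed.
So PexX is not produced.
Mn²⁺ is absent, so KulK is inactive.
Required activator PexX is absent, so *fubG* is not transcribed.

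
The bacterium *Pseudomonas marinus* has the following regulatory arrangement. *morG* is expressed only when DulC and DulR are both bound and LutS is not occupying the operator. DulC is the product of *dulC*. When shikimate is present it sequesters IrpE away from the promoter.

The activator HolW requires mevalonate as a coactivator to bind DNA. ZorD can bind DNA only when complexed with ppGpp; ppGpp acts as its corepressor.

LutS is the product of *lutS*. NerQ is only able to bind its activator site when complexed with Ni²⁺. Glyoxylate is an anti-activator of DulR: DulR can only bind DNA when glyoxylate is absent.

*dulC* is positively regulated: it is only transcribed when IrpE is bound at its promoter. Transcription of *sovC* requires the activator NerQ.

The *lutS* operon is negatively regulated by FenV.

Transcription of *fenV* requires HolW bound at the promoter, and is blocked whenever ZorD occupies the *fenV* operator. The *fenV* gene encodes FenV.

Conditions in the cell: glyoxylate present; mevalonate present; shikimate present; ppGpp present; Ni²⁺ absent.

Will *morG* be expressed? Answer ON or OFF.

Shikimate is present, so IrpE is inactive.
Required activator IrpE is absent, so *dulC* is not transcribed.
So DulC is not produced.
Mevalonate is present, so HolW is active.
ppGpp is present, so ZorD is active.
With repressor ZorD bound, *fenV* is not transcribed.
So FenV is not produced.
With no repressor bound, *lutS* is transcribed.
So LutS is produced and active.
Glyoxylate is present, so DulR is inactive.
With repressor LutS bound, *morG* is not transcribed.

OFF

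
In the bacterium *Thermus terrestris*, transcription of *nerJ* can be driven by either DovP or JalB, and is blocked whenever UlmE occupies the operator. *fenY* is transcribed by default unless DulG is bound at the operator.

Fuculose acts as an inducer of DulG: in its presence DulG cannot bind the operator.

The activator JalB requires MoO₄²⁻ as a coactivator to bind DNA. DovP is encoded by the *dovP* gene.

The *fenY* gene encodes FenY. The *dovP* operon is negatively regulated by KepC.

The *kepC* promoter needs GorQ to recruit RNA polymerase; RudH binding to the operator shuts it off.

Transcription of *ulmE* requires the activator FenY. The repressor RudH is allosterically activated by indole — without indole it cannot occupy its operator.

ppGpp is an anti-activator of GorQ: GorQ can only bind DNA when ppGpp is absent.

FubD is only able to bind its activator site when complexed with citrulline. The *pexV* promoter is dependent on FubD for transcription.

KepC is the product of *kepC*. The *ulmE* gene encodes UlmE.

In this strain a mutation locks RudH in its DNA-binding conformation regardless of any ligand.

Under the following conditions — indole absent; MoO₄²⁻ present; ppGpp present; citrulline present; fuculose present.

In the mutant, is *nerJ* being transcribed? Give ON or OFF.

OFF

ppGpp is present, so GorQ is inactive.
RudH is constitutively active in this strain.
With repressor RudH bound, *kepC* is not transcribed.
So KepC is not produced.
With no repressor bound, *dovP* is transcribed.
So DovP is produced and active.
MoO₄²⁻ is present, so JalB is active.
Fuculose is present, so DulG is inactive.
With no repressor bound, *fenY* is transcribed.
So FenY is produced and active.
No repressor is bound and FenY is active, so *ulmE* is transcribed.
So UlmE is produced and active.
With repressor UlmE bound, *nerJ* is not transcribed.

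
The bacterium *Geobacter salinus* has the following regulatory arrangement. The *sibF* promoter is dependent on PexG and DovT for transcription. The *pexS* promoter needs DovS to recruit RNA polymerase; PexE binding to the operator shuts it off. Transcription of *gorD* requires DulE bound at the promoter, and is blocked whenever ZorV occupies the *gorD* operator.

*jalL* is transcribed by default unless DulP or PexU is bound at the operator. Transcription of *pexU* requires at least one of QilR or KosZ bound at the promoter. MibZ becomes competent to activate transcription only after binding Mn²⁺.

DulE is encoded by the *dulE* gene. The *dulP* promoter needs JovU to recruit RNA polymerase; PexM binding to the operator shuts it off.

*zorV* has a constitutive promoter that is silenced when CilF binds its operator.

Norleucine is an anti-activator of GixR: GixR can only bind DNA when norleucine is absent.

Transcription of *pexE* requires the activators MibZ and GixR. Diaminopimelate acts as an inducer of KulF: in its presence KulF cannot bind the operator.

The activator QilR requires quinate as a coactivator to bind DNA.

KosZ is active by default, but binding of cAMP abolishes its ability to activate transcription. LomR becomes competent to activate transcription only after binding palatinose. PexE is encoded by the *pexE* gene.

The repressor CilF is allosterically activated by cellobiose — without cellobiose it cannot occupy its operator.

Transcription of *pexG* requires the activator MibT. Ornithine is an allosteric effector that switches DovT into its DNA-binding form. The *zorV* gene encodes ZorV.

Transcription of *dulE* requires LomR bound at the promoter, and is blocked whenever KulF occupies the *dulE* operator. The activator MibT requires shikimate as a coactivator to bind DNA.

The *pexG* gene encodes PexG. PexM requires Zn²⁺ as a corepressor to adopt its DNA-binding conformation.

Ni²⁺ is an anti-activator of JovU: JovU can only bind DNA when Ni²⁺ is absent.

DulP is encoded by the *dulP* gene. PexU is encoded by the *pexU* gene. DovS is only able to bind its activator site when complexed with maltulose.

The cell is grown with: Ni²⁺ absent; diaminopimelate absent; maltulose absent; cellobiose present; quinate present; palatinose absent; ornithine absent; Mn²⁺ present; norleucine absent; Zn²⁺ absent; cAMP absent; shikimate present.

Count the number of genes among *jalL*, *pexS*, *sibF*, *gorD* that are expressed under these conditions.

Ni²⁺ is absent, so JovU is active.
Zn²⁺ is absent, so PexM is inactive.
No repressor is bound and JovU is active, so *dulP* is transcribed.
So DulP is produced and active.
Quinate is present, so QilR is active.
cAMP is absent, so KosZ is active.
Activator QilR is present, so *pexU* is transcribed.
So PexU is produced and active.
With repressor DulP bound, *jalL* is not transcribed.
→ *jalL* is OFF.
Mn²⁺ is present, so MibZ is active.
Norleucine is absent, so GixR is active.
No repressor is bound and MibZ and GixR are active, so *pexE* is transcribed.
So PexE is produced and active.
Maltulose is absent, so DovS is inactive.
With repressor PexE bound, *pexS* is not transcribed.
→ *pexS* is OFF.
Shikimate is present, so MibT is active.
No repressor is bound and MibT is active, so *pexG* is transcribed.
So PexG is produced and active.
Ornithine is absent, so DovT is inactive.
Required activator DovT is absent, so *sibF* is not transcribed.
→ *sibF* is OFF.
Cellobiose is present, so CilF is active.
With repressor CilF bound, *zorV* is not transcribed.
So ZorV is not produced.
Palatinose is absent, so LomR is inactive.
Diaminopimelate is absent, so KulF is active.
With repressor KulF bound, *dulE* is not transcribed.
So DulE is not produced.
Required activator DulE is absent, so *gorD* is not transcribed.
→ *gorD* is OFF.
0 of the 4 genes are transcribed.

0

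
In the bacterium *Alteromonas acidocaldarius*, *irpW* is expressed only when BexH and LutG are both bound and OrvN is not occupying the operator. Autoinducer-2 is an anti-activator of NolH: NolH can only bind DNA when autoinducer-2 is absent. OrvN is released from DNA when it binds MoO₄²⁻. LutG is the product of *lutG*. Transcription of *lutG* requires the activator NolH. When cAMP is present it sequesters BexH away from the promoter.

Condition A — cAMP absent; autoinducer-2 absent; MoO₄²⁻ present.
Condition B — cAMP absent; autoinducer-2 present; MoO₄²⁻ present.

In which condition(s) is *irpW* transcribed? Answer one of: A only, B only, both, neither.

Condition A:
cAMP is absent, so BexH is active.
Autoinducer-2 is absent, so NolH is active.
No repressor is bound and NolH is active, so *lutG* is transcribed.
So LutG is produced and active.
MoO₄²⁻ is present, so OrvN is inactive.
No repressor is bound and BexH and LutG are active, so *irpW* is transcribed.
→ *irpW* is ON in A.
Condition B:
cAMP is absent, so BexH is active.
Autoinducer-2 is present, so NolH is inactive.
Required activator NolH is absent, so *lutG* is not transcribed.
So LutG is not produced.
MoO₄²⁻ is present, so OrvN is inactive.
Required activator LutG is absent, so *irpW* is not transcribed.
→ *irpW* is OFF in B.

A only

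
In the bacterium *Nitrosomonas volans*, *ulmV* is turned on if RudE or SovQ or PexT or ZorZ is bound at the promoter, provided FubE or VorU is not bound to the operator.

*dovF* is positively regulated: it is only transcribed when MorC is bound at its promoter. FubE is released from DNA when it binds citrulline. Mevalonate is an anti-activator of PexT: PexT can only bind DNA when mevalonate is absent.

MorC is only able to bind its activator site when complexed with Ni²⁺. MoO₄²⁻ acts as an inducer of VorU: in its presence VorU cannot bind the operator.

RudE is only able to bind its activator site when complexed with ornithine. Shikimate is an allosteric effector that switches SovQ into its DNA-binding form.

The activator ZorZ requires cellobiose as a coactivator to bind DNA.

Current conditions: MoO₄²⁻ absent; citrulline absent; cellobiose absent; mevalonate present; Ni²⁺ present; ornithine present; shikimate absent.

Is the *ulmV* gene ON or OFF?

OFF

Citrulline is absent, so FubE is active.
Ornithine is present, so RudE is active.
Shikimate is absent, so SovQ is inactive.
Mevalonate is present, so PexT is inactive.
Cellobiose is absent, so ZorZ is inactive.
MoO₄²⁻ is absent, so VorU is active.
With repressor FubE bound, *ulmV* is not transcribed.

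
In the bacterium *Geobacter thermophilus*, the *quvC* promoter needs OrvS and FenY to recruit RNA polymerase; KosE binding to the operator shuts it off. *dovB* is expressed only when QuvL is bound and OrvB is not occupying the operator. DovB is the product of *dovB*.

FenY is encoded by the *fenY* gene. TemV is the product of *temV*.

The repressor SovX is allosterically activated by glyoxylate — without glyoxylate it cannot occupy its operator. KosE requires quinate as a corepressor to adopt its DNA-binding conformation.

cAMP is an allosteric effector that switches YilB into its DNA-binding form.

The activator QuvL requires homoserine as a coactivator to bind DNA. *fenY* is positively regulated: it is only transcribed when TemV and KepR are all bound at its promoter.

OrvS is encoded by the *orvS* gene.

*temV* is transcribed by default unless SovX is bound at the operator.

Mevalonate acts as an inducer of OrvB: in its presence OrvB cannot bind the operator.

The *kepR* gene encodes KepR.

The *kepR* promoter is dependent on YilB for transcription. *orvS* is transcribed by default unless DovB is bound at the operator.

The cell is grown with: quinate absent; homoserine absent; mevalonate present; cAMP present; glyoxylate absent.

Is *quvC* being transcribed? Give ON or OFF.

Homoserine is absent, so QuvL is inactive.
Mevalonate is present, so OrvB is inactive.
Required activator QuvL is absent, so *dovB* is not transcribed.
So DovB is not produced.
With no repressor bound, *orvS* is transcribed.
So OrvS is produced and active.
Quinate is absent, so KosE is inactive.
Glyoxylate is absent, so SovX is inactive.
With no repressor bound, *temV* is transcribed.
So TemV is produced and active.
cAMP is present, so YilB is active.
No repressor is bound and YilB is active, so *kepR* is transcribed.
So KepR is produced and active.
No repressor is bound and TemV and KepR are active, so *fenY* is transcribed.
So FenY is produced and active.
No repressor is bound and OrvS and FenY are active, so *quvC* is transcribed.

ON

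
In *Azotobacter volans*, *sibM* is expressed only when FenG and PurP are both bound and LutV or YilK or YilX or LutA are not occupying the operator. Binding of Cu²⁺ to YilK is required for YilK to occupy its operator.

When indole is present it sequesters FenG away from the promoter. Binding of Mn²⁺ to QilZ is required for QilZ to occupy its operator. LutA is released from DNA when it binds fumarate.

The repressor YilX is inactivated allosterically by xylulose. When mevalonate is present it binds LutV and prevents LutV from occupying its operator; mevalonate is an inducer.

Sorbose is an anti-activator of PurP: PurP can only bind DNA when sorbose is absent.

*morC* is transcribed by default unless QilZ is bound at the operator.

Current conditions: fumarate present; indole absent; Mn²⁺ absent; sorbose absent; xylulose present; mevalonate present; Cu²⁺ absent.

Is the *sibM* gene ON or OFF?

ON

Mevalonate is present, so LutV is inactive.
Indole is absent, so FenG is active.
Cu²⁺ is absent, so YilK is inactive.
Sorbose is absent, so PurP is active.
Xylulose is present, so YilX is inactive.
Fumarate is present, so LutA is inactive.
No repressor is bound and FenG and PurP are active, so *sibM* is transcribed.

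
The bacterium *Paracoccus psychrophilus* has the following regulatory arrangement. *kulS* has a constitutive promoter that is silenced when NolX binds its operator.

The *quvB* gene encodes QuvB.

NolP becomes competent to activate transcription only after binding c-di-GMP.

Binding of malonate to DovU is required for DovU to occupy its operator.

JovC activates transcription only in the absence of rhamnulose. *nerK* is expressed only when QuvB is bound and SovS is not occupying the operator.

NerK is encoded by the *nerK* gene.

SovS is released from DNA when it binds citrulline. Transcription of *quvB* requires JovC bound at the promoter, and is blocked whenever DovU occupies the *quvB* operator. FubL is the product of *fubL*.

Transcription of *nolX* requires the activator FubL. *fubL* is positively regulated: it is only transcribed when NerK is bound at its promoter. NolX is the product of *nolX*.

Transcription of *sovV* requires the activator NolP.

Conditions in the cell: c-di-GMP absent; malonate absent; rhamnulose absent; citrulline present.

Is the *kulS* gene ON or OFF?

OFF

Malonate is absent, so DovU is inactive.
Rhamnulose is absent, so JovC is active.
No repressor is bound and JovC is active, so *quvB* is transcribed.
So QuvB is produced and active.
Citrulline is present, so SovS is inactive.
No repressor is bound and QuvB is active, so *nerK* is transcribed.
So NerK is produced and active.
No repressor is bound and NerK is active, so *fubL* is transcribed.
So FubL is produced and active.
No repressor is bound and FubL is active, so *nolX* is transcribed.
So NolX is produced and active.
With repressor NolX bound, *kulS* is not transcribed.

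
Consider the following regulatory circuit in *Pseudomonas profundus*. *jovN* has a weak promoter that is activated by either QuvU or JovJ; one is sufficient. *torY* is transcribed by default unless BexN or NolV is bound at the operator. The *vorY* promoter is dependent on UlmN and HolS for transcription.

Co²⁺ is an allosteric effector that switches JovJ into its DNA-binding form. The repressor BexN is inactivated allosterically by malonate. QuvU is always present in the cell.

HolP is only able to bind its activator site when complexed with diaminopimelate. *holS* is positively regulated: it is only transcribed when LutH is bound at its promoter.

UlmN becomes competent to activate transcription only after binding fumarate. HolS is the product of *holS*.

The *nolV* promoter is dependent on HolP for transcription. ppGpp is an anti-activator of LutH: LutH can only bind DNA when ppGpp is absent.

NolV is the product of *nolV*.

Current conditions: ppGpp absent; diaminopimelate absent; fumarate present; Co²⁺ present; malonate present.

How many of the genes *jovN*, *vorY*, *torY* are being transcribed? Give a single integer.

3

QuvU is produced constitutively and is active.
Co²⁺ is present, so JovJ is active.
Activator QuvU is present, so *jovN* is transcribed.
→ *jovN* is ON.
Fumarate is present, so UlmN is active.
ppGpp is absent, so LutH is active.
No repressor is bound and LutH is active, so *holS* is transcribed.
So HolS is produced and active.
No repressor is bound and UlmN and HolS are active, so *vorY* is transcribed.
→ *vorY* is ON.
Malonate is present, so BexN is inactive.
Diaminopimelate is absent, so HolP is inactive.
Required activator HolP is absent, so *nolV* is not transcribed.
So NolV is not produced.
With no repressor bound, *torY* is transcribed.
→ *torY* is ON.
3 of the 3 genes are transcribed.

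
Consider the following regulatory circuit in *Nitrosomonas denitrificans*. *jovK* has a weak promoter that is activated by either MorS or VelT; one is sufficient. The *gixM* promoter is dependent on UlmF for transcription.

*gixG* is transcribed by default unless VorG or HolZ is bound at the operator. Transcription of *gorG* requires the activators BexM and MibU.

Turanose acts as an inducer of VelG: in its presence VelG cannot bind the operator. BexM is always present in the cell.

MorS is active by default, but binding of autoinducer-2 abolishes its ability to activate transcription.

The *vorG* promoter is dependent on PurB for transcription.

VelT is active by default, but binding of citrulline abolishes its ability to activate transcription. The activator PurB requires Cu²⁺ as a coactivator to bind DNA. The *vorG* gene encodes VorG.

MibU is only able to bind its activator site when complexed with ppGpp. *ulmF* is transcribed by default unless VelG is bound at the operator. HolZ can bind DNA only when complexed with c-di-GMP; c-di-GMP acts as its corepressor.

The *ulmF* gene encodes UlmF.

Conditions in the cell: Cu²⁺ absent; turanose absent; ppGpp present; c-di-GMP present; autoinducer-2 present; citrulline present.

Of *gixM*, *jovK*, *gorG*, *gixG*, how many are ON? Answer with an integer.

Turanose is absent, so VelG is active.
With repressor VelG bound, *ulmF* is not transcribed.
So UlmF is not produced.
Required activator UlmF is absent, so *gixM* is not transcribed.
→ *gixM* is OFF.
Autoinducer-2 is present, so MorS is inactive.
Citrulline is present, so VelT is inactive.
No activator is available at the *jovK* promoter, so *jovK* is not transcribed.
→ *jovK* is OFF.
BexM is produced constitutively and is active.
ppGpp is present, so MibU is active.
No repressor is bound and BexM and MibU are active, so *gorG* is transcribed.
→ *gorG* is ON.
Cu²⁺ is absent, so PurB is inactive.
Required activator PurB is absent, so *vorG* is not transcribed.
So VorG is not produced.
c-di-GMP is present, so HolZ is active.
With repressor HolZ bound, *gixG* is not transcribed.
→ *gixG* is OFF.
1 of the 4 genes is transcribed.

1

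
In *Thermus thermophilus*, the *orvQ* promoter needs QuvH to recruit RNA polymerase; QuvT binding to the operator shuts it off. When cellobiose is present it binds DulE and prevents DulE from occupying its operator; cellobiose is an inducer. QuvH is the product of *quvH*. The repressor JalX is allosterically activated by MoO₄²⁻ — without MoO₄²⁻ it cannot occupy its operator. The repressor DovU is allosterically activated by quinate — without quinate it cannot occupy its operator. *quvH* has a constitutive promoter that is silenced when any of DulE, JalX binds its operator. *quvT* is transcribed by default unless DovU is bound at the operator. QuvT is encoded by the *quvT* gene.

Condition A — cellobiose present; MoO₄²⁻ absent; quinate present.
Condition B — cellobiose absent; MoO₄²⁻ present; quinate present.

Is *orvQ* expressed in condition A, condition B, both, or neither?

Condition A:
Cellobiose is present, so DulE is inactive.
MoO₄²⁻ is absent, so JalX is inactive.
With no repressor bound, *quvH* is transcribed.
So QuvH is produced and active.
Quinate is present, so DovU is active.
With repressor DovU bound, *quvT* is not transcribed.
So QuvT is not produced.
No repressor is bound and QuvH is active, so *orvQ* is transcribed.
→ *orvQ* is ON in A.
Condition B:
Cellobiose is absent, so DulE is active.
MoO₄²⁻ is present, so JalX is active.
With repressor DulE bound, *quvH* is not transcribed.
So QuvH is not produced.
Quinate is present, so DovU is active.
With repressor DovU bound, *quvT* is not transcribed.
So QuvT is not produced.
Required activator QuvH is absent, so *orvQ* is not transcribed.
→ *orvQ* is OFF in B.

A only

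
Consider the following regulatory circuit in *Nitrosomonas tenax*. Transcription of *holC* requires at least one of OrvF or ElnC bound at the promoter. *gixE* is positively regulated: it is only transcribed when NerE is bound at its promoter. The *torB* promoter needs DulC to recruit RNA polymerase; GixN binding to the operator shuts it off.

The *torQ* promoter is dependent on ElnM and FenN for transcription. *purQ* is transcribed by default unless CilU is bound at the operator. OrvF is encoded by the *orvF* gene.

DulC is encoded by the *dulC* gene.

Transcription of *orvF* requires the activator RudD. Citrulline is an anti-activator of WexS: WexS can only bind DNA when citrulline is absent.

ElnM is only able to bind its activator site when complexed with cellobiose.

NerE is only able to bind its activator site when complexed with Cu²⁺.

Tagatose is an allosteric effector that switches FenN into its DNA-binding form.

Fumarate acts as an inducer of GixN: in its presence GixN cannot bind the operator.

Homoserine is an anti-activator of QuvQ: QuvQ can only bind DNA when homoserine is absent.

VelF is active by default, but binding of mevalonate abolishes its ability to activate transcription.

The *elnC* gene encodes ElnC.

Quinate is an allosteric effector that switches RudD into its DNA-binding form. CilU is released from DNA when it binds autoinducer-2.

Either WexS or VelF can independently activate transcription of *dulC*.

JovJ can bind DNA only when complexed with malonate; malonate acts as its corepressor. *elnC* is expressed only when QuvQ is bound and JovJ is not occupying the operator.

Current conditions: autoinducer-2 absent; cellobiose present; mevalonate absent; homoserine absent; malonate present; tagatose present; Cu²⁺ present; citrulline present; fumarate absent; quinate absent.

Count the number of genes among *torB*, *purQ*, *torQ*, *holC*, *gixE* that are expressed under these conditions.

Citrulline is present, so WexS is inactive.
Mevalonate is absent, so VelF is active.
Activator VelF is present, so *dulC* is transcribed.
So DulC is produced and active.
Fumarate is absent, so GixN is active.
With repressor GixN bound, *torB* is not transcribed.
→ *torB* is OFF.
Autoinducer-2 is absent, so CilU is active.
With repressor CilU bound, *purQ* is not transcribed.
→ *purQ* is OFF.
Cellobiose is present, so ElnM is active.
Tagatose is present, so FenN is active.
No repressor is bound and ElnM and FenN are active, so *torQ* is transcribed.
→ *torQ* is ON.
Quinate is absent, so RudD is inactive.
Required activator RudD is absent, so *orvF* is not transcribed.
So OrvF is not produced.
Homoserine is absent, so QuvQ is active.
Malonate is present, so JovJ is active.
With repressor JovJ bound, *elnC* is not transcribed.
So ElnC is not produced.
No activator is available at the *holC* promoter, so *holC* is not transcribed.
→ *holC* is OFF.
Cu²⁺ is present, so NerE is active.
No repressor is bound and NerE is active, so *gixE* is transcribed.
→ *gixE* is ON.
2 of the 5 genes are transcribed.

2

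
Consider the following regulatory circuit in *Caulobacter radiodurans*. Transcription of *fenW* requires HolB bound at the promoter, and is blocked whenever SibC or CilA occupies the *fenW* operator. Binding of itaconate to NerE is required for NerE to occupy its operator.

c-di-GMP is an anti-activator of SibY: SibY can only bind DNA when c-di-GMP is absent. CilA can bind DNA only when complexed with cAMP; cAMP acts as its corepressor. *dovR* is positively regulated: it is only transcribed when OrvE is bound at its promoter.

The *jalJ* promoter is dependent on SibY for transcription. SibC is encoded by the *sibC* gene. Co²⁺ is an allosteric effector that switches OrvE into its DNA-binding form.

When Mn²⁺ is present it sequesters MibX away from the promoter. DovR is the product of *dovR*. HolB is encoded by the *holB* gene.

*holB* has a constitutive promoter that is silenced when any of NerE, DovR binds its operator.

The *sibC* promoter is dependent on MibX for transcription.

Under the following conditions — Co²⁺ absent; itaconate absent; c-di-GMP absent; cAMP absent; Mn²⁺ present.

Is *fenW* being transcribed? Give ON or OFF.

ON

Itaconate is absent, so NerE is inactive.
Co²⁺ is absent, so OrvE is inactive.
Required activator OrvE is absent, so *dovR* is not transcribed.
So DovR is not produced.
With no repressor bound, *holB* is transcribed.
So HolB is produced and active.
Mn²⁺ is present, so MibX is inactive.
Required activator MibX is absent, so *sibC* is not transcribed.
So SibC is not produced.
cAMP is absent, so CilA is inactive.
No repressor is bound and HolB is active, so *fenW* is transcribed.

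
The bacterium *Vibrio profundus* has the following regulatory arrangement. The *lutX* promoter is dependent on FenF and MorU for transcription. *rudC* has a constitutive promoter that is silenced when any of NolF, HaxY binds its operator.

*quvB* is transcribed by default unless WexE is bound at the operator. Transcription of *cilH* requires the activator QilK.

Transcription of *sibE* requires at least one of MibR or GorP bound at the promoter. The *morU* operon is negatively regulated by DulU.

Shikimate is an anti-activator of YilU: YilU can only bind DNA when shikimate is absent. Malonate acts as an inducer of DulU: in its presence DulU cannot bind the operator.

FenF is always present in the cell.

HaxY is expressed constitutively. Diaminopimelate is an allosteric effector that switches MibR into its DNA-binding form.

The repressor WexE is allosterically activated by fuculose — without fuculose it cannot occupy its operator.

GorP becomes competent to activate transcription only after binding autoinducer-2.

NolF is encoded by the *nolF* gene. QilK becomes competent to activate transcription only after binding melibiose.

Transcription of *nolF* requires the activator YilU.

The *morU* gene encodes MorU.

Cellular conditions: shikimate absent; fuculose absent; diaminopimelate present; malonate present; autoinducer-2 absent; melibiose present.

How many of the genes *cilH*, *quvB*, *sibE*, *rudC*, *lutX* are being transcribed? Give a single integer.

Melibiose is present, so QilK is active.
No repressor is bound and QilK is active, so *cilH* is transcribed.
→ *cilH* is ON.
Fuculose is absent, so WexE is inactive.
With no repressor bound, *quvB* is transcribed.
→ *quvB* is ON.
Diaminopimelate is present, so MibR is active.
Autoinducer-2 is absent, so GorP is inactive.
Activator MibR is present, so *sibE* is transcribed.
→ *sibE* is ON.
Shikimate is absent, so YilU is active.
No repressor is bound and YilU is active, so *nolF* is transcribed.
So NolF is produced and active.
HaxY is produced constitutively and is active.
With repressor NolF bound, *rudC* is not transcribed.
→ *rudC* is OFF.
FenF is produced constitutively and is active.
Malonate is present, so DulU is inactive.
With no repressor bound, *morU* is transcribed.
So MorU is produced and active.
No repressor is bound and FenF and MorU are active, so *lutX* is transcribed.
→ *lutX* is ON.
4 of the 5 genes are transcribed.

4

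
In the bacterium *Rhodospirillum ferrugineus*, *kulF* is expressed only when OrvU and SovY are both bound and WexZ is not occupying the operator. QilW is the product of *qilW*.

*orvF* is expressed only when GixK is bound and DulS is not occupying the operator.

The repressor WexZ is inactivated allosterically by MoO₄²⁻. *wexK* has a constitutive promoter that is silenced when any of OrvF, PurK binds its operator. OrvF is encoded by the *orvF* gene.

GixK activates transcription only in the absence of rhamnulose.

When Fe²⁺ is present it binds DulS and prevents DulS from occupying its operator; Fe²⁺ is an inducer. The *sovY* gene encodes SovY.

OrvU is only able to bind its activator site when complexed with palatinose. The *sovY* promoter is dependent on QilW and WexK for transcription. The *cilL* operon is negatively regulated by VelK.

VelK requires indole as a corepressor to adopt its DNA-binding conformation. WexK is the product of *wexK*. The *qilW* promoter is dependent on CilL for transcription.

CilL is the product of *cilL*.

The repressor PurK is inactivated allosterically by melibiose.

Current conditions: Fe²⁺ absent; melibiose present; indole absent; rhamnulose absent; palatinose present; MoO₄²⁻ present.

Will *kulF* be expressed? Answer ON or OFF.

ON

Palatinose is present, so OrvU is active.
Indole is absent, so VelK is inactive.
With no repressor bound, *cilL* is transcribed.
So CilL is produced and active.
No repressor is bound and CilL is active, so *qilW* is transcribed.
So QilW is produced and active.
Fe²⁺ is absent, so DulS is active.
Rhamnulose is absent, so GixK is active.
With repressor DulS bound, *orvF* is not transcribed.
So OrvF is not produced.
Melibiose is present, so PurK is inactive.
With no repressor bound, *wexK* is transcribed.
So WexK is produced and active.
No repressor is bound and QilW and WexK are active, so *sovY* is transcribed.
So SovY is produced and active.
MoO₄²⁻ is present, so WexZ is inactive.
No repressor is bound and OrvU and SovY are active, so *kulF* is transcribed.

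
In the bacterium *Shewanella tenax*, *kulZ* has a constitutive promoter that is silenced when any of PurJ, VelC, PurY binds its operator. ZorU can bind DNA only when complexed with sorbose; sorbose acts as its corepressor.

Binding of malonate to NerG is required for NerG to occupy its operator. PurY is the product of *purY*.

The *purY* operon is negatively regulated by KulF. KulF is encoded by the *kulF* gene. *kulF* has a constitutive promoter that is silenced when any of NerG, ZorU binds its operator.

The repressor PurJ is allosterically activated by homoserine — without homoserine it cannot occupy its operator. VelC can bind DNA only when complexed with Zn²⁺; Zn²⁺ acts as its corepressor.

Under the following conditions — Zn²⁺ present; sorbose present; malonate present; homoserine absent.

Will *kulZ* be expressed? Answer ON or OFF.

OFF

Homoserine is absent, so PurJ is inactive.
Zn²⁺ is present, so VelC is active.
Malonate is present, so NerG is active.
Sorbose is present, so ZorU is active.
With repressor NerG bound, *kulF* is not transcribed.
So KulF is not produced.
With no repressor bound, *purY* is transcribed.
So PurY is produced and active.
With repressor VelC bound, *kulZ* is not transcribed.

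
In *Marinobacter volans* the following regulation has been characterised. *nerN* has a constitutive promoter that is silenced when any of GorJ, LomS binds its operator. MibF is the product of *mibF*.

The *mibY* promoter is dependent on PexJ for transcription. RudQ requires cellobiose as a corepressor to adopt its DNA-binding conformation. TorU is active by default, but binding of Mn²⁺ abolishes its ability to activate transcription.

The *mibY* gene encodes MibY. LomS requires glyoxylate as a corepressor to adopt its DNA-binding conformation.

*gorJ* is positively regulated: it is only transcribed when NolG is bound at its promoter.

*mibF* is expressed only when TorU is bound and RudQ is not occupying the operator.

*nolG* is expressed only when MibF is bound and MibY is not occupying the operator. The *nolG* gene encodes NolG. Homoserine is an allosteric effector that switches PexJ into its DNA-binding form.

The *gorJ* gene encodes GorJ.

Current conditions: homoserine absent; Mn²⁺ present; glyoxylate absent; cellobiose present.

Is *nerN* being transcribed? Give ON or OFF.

ON

Mn²⁺ is present, so TorU is inactive.
Cellobiose is present, so RudQ is active.
With repressor RudQ bound, *mibF* is not transcribed.
So MibF is not produced.
Homoserine is absent, so PexJ is inactive.
Required activator PexJ is absent, so *mibY* is not transcribed.
So MibY is not produced.
Required activator MibF is absent, so *nolG* is not transcribed.
So NolG is not produced.
Required activator NolG is absent, so *gorJ* is not transcribed.
So GorJ is not produced.
Glyoxylate is absent, so LomS is inactive.
With no repressor bound, *nerN* is transcribed.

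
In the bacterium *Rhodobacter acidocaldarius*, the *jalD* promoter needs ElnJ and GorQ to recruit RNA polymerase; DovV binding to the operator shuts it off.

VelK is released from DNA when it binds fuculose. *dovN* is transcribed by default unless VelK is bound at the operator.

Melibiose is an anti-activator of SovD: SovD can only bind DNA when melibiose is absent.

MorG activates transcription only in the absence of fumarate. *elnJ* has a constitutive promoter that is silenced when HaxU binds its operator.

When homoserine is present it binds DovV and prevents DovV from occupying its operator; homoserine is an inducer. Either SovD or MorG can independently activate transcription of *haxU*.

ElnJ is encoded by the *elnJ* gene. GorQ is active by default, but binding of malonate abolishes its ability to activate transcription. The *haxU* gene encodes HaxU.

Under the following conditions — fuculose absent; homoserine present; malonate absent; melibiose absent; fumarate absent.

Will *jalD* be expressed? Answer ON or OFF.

Melibiose is absent, so SovD is active.
Fumarate is absent, so MorG is active.
Activator SovD is present, so *haxU* is transcribed.
So HaxU is produced and active.
With repressor HaxU bound, *elnJ* is not transcribed.
So ElnJ is not produced.
Homoserine is present, so DovV is inactive.
Malonate is absent, so GorQ is active.
Required activator ElnJ is absent, so *jalD* is not transcribed.

OFF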